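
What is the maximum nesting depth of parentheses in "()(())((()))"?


Input: "()(())((()))"
Tracking depth:
  Position 0 '(': depth becomes 1
  Position 1 ')': depth becomes 0
  Position 2 '(': depth becomes 1
  Position 3 '(': depth becomes 2
  Position 4 ')': depth becomes 1
  Position 5 ')': depth becomes 0
  Position 6 '(': depth becomes 1
  Position 7 '(': depth becomes 2
  Position 8 '(': depth becomes 3
  Position 9 ')': depth becomes 2
  Position 10 ')': depth becomes 1
  Position 11 ')': depth becomes 0
Maximum depth reached: 3

3


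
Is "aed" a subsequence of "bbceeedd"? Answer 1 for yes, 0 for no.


Check if "aed" is a subsequence of "bbceeedd"
Greedy scan:
  Position 0 ('b'): no match needed
  Position 1 ('b'): no match needed
  Position 2 ('c'): no match needed
  Position 3 ('e'): no match needed
  Position 4 ('e'): no match needed
  Position 5 ('e'): no match needed
  Position 6 ('d'): no match needed
  Position 7 ('d'): no match needed
Only matched 0/3 characters => not a subsequence

0


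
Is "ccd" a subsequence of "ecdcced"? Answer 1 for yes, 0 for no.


Check if "ccd" is a subsequence of "ecdcced"
Greedy scan:
  Position 0 ('e'): no match needed
  Position 1 ('c'): matches sub[0] = 'c'
  Position 2 ('d'): no match needed
  Position 3 ('c'): matches sub[1] = 'c'
  Position 4 ('c'): no match needed
  Position 5 ('e'): no match needed
  Position 6 ('d'): matches sub[2] = 'd'
All 3 characters matched => is a subsequence

1


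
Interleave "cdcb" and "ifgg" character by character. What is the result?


Interleaving "cdcb" and "ifgg":
  Position 0: 'c' from first, 'i' from second => "ci"
  Position 1: 'd' from first, 'f' from second => "df"
  Position 2: 'c' from first, 'g' from second => "cg"
  Position 3: 'b' from first, 'g' from second => "bg"
Result: cidfcgbg

cidfcgbg


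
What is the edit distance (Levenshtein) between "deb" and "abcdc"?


Computing edit distance: "deb" -> "abcdc"
DP table:
           a    b    c    d    c
      0    1    2    3    4    5
  d   1    1    2    3    3    4
  e   2    2    2    3    4    4
  b   3    3    2    3    4    5
Edit distance = dp[3][5] = 5

5


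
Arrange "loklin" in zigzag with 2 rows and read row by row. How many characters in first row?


Zigzag "loklin" into 2 rows:
Placing characters:
  'l' => row 0
  'o' => row 1
  'k' => row 0
  'l' => row 1
  'i' => row 0
  'n' => row 1
Rows:
  Row 0: "lki"
  Row 1: "oln"
First row length: 3

3


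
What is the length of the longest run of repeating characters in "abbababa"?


Input: "abbababa"
Scanning for longest run:
  Position 1 ('b'): new char, reset run to 1
  Position 2 ('b'): continues run of 'b', length=2
  Position 3 ('a'): new char, reset run to 1
  Position 4 ('b'): new char, reset run to 1
  Position 5 ('a'): new char, reset run to 1
  Position 6 ('b'): new char, reset run to 1
  Position 7 ('a'): new char, reset run to 1
Longest run: 'b' with length 2

2


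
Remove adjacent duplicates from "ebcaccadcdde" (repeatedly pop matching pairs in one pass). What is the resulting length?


Input: ebcaccadcdde
Stack-based adjacent duplicate removal:
  Read 'e': push. Stack: e
  Read 'b': push. Stack: eb
  Read 'c': push. Stack: ebc
  Read 'a': push. Stack: ebca
  Read 'c': push. Stack: ebcac
  Read 'c': matches stack top 'c' => pop. Stack: ebca
  Read 'a': matches stack top 'a' => pop. Stack: ebc
  Read 'd': push. Stack: ebcd
  Read 'c': push. Stack: ebcdc
  Read 'd': push. Stack: ebcdcd
  Read 'd': matches stack top 'd' => pop. Stack: ebcdc
  Read 'e': push. Stack: ebcdce
Final stack: "ebcdce" (length 6)

6


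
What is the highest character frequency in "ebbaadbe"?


Input: ebbaadbe
Character counts:
  'a': 2
  'b': 3
  'd': 1
  'e': 2
Maximum frequency: 3

3


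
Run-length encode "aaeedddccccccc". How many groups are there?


Input: aaeedddccccccc
Scanning for consecutive runs:
  Group 1: 'a' x 2 (positions 0-1)
  Group 2: 'e' x 2 (positions 2-3)
  Group 3: 'd' x 3 (positions 4-6)
  Group 4: 'c' x 7 (positions 7-13)
Total groups: 4

4


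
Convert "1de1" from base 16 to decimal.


Input: "1de1" in base 16
Positional expansion:
  Digit '1' (value 1) x 16^3 = 4096
  Digit 'd' (value 13) x 16^2 = 3328
  Digit 'e' (value 14) x 16^1 = 224
  Digit '1' (value 1) x 16^0 = 1
Sum = 7649

7649


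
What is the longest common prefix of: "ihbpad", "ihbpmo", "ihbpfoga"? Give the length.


Words: ihbpad, ihbpmo, ihbpfoga
  Position 0: all 'i' => match
  Position 1: all 'h' => match
  Position 2: all 'b' => match
  Position 3: all 'p' => match
  Position 4: ('a', 'm', 'f') => mismatch, stop
LCP = "ihbp" (length 4)

4


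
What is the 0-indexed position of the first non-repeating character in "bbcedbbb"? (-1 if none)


Input: bbcedbbb
Character frequencies:
  'b': 5
  'c': 1
  'd': 1
  'e': 1
Scanning left to right for freq == 1:
  Position 0 ('b'): freq=5, skip
  Position 1 ('b'): freq=5, skip
  Position 2 ('c'): unique! => answer = 2

2


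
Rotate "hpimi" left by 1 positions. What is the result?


Input: "hpimi", rotate left by 1
First 1 characters: "h"
Remaining characters: "pimi"
Concatenate remaining + first: "pimi" + "h" = "pimih"

pimih


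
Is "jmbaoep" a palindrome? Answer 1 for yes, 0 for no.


Input: jmbaoep
Reversed: peoabmj
  Compare pos 0 ('j') with pos 6 ('p'): MISMATCH
  Compare pos 1 ('m') with pos 5 ('e'): MISMATCH
  Compare pos 2 ('b') with pos 4 ('o'): MISMATCH
Result: not a palindrome

0


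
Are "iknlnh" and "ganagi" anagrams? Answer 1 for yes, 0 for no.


Strings: "iknlnh", "ganagi"
Sorted first:  hiklnn
Sorted second: aaggin
Differ at position 0: 'h' vs 'a' => not anagrams

0


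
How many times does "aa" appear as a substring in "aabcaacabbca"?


Searching for "aa" in "aabcaacabbca"
Scanning each position:
  Position 0: "aa" => MATCH
  Position 1: "ab" => no
  Position 2: "bc" => no
  Position 3: "ca" => no
  Position 4: "aa" => MATCH
  Position 5: "ac" => no
  Position 6: "ca" => no
  Position 7: "ab" => no
  Position 8: "bb" => no
  Position 9: "bc" => no
  Position 10: "ca" => no
Total occurrences: 2

2


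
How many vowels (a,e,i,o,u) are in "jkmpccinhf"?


Input: jkmpccinhf
Checking each character:
  'j' at position 0: consonant
  'k' at position 1: consonant
  'm' at position 2: consonant
  'p' at position 3: consonant
  'c' at position 4: consonant
  'c' at position 5: consonant
  'i' at position 6: vowel (running total: 1)
  'n' at position 7: consonant
  'h' at position 8: consonant
  'f' at position 9: consonant
Total vowels: 1

1


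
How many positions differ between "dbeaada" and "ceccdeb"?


Comparing "dbeaada" and "ceccdeb" position by position:
  Position 0: 'd' vs 'c' => DIFFER
  Position 1: 'b' vs 'e' => DIFFER
  Position 2: 'e' vs 'c' => DIFFER
  Position 3: 'a' vs 'c' => DIFFER
  Position 4: 'a' vs 'd' => DIFFER
  Position 5: 'd' vs 'e' => DIFFER
  Position 6: 'a' vs 'b' => DIFFER
Positions that differ: 7

7


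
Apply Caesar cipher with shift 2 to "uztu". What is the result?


Caesar cipher: shift "uztu" by 2
  'u' (pos 20) + 2 = pos 22 = 'w'
  'z' (pos 25) + 2 = pos 1 = 'b'
  't' (pos 19) + 2 = pos 21 = 'v'
  'u' (pos 20) + 2 = pos 22 = 'w'
Result: wbvw

wbvw


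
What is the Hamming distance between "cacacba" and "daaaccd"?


Comparing "cacacba" and "daaaccd" position by position:
  Position 0: 'c' vs 'd' => differ
  Position 1: 'a' vs 'a' => same
  Position 2: 'c' vs 'a' => differ
  Position 3: 'a' vs 'a' => same
  Position 4: 'c' vs 'c' => same
  Position 5: 'b' vs 'c' => differ
  Position 6: 'a' vs 'd' => differ
Total differences (Hamming distance): 4

4


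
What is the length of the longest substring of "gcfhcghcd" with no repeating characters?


Input: "gcfhcghcd"
Sliding window (track last position of each char):
  Position 0 ('g'): window [0,0] length 1 -- new best
  Position 1 ('c'): window [0,1] length 2 -- new best
  Position 2 ('f'): window [0,2] length 3 -- new best
  Position 3 ('h'): window [0,3] length 4 -- new best
  Position 4 ('c'): repeat (last at 1), move window start to 2
  Position 4 ('c'): window [2,4] length 3
  Position 5 ('g'): window [2,5] length 4
  Position 6 ('h'): repeat (last at 3), move window start to 4
  Position 6 ('h'): window [4,6] length 3
  Position 7 ('c'): repeat (last at 4), move window start to 5
  Position 7 ('c'): window [5,7] length 3
  Position 8 ('d'): window [5,8] length 4
Longest substring with no repeats: "gcfh" with length 4

4


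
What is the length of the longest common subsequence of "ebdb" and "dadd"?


LCS of "ebdb" and "dadd"
DP table:
           d    a    d    d
      0    0    0    0    0
  e   0    0    0    0    0
  b   0    0    0    0    0
  d   0    1    1    1    1
  b   0    1    1    1    1
LCS length = dp[4][4] = 1

1


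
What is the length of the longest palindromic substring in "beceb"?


Input: "beceb"
Checking substrings for palindromes:
  [0:5] "beceb" (len 5) => palindrome
  [1:4] "ece" (len 3) => palindrome
Longest palindromic substring: "beceb" with length 5

5


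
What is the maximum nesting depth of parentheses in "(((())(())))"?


Input: "(((())(())))"
Tracking depth:
  Position 0 '(': depth becomes 1
  Position 1 '(': depth becomes 2
  Position 2 '(': depth becomes 3
  Position 3 '(': depth becomes 4
  Position 4 ')': depth becomes 3
  Position 5 ')': depth becomes 2
  Position 6 '(': depth becomes 3
  Position 7 '(': depth becomes 4
  Position 8 ')': depth becomes 3
  Position 9 ')': depth becomes 2
  Position 10 ')': depth becomes 1
  Position 11 ')': depth becomes 0
Maximum depth reached: 4

4


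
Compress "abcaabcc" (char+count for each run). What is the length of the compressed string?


Input: abcaabcc
Runs:
  'a' x 1 => "a1"
  'b' x 1 => "b1"
  'c' x 1 => "c1"
  'a' x 2 => "a2"
  'b' x 1 => "b1"
  'c' x 2 => "c2"
Compressed: "a1b1c1a2b1c2"
Compressed length: 12

12


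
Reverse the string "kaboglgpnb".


Input: kaboglgpnb
Reading characters right to left:
  Position 9: 'b'
  Position 8: 'n'
  Position 7: 'p'
  Position 6: 'g'
  Position 5: 'l'
  Position 4: 'g'
  Position 3: 'o'
  Position 2: 'b'
  Position 1: 'a'
  Position 0: 'k'
Reversed: bnpglgobak

bnpglgobak


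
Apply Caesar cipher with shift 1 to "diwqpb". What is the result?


Caesar cipher: shift "diwqpb" by 1
  'd' (pos 3) + 1 = pos 4 = 'e'
  'i' (pos 8) + 1 = pos 9 = 'j'
  'w' (pos 22) + 1 = pos 23 = 'x'
  'q' (pos 16) + 1 = pos 17 = 'r'
  'p' (pos 15) + 1 = pos 16 = 'q'
  'b' (pos 1) + 1 = pos 2 = 'c'
Result: ejxrqc

ejxrqc


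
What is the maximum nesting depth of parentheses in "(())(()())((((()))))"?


Input: "(())(()())((((()))))"
Tracking depth:
  Position 0 '(': depth becomes 1
  Position 1 '(': depth becomes 2
  Position 2 ')': depth becomes 1
  Position 3 ')': depth becomes 0
  Position 4 '(': depth becomes 1
  Position 5 '(': depth becomes 2
  Position 6 ')': depth becomes 1
  Position 7 '(': depth becomes 2
  Position 8 ')': depth becomes 1
  Position 9 ')': depth becomes 0
  Position 10 '(': depth becomes 1
  Position 11 '(': depth becomes 2
  Position 12 '(': depth becomes 3
  Position 13 '(': depth becomes 4
  Position 14 '(': depth becomes 5
  Position 15 ')': depth becomes 4
  Position 16 ')': depth becomes 3
  Position 17 ')': depth becomes 2
  Position 18 ')': depth becomes 1
  Position 19 ')': depth becomes 0
Maximum depth reached: 5

5


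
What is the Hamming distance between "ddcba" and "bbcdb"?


Comparing "ddcba" and "bbcdb" position by position:
  Position 0: 'd' vs 'b' => differ
  Position 1: 'd' vs 'b' => differ
  Position 2: 'c' vs 'c' => same
  Position 3: 'b' vs 'd' => differ
  Position 4: 'a' vs 'b' => differ
Total differences (Hamming distance): 4

4


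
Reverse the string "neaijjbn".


Input: neaijjbn
Reading characters right to left:
  Position 7: 'n'
  Position 6: 'b'
  Position 5: 'j'
  Position 4: 'j'
  Position 3: 'i'
  Position 2: 'a'
  Position 1: 'e'
  Position 0: 'n'
Reversed: nbjjiaen

nbjjiaen


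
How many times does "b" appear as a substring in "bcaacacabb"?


Searching for "b" in "bcaacacabb"
Scanning each position:
  Position 0: "b" => MATCH
  Position 1: "c" => no
  Position 2: "a" => no
  Position 3: "a" => no
  Position 4: "c" => no
  Position 5: "a" => no
  Position 6: "c" => no
  Position 7: "a" => no
  Position 8: "b" => MATCH
  Position 9: "b" => MATCH
Total occurrences: 3

3


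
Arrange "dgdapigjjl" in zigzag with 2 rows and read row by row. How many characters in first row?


Zigzag "dgdapigjjl" into 2 rows:
Placing characters:
  'd' => row 0
  'g' => row 1
  'd' => row 0
  'a' => row 1
  'p' => row 0
  'i' => row 1
  'g' => row 0
  'j' => row 1
  'j' => row 0
  'l' => row 1
Rows:
  Row 0: "ddpgj"
  Row 1: "gaijl"
First row length: 5

5


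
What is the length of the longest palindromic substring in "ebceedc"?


Input: "ebceedc"
Checking substrings for palindromes:
  [3:5] "ee" (len 2) => palindrome
Longest palindromic substring: "ee" with length 2

2


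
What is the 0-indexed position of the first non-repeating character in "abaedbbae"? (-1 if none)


Input: abaedbbae
Character frequencies:
  'a': 3
  'b': 3
  'd': 1
  'e': 2
Scanning left to right for freq == 1:
  Position 0 ('a'): freq=3, skip
  Position 1 ('b'): freq=3, skip
  Position 2 ('a'): freq=3, skip
  Position 3 ('e'): freq=2, skip
  Position 4 ('d'): unique! => answer = 4

4


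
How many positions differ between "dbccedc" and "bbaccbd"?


Comparing "dbccedc" and "bbaccbd" position by position:
  Position 0: 'd' vs 'b' => DIFFER
  Position 1: 'b' vs 'b' => same
  Position 2: 'c' vs 'a' => DIFFER
  Position 3: 'c' vs 'c' => same
  Position 4: 'e' vs 'c' => DIFFER
  Position 5: 'd' vs 'b' => DIFFER
  Position 6: 'c' vs 'd' => DIFFER
Positions that differ: 5

5


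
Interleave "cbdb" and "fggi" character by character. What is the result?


Interleaving "cbdb" and "fggi":
  Position 0: 'c' from first, 'f' from second => "cf"
  Position 1: 'b' from first, 'g' from second => "bg"
  Position 2: 'd' from first, 'g' from second => "dg"
  Position 3: 'b' from first, 'i' from second => "bi"
Result: cfbgdgbi

cfbgdgbi


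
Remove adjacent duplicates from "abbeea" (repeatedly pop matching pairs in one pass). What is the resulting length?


Input: abbeea
Stack-based adjacent duplicate removal:
  Read 'a': push. Stack: a
  Read 'b': push. Stack: ab
  Read 'b': matches stack top 'b' => pop. Stack: a
  Read 'e': push. Stack: ae
  Read 'e': matches stack top 'e' => pop. Stack: a
  Read 'a': matches stack top 'a' => pop. Stack: (empty)
Final stack: "" (length 0)

0


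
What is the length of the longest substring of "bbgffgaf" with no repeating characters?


Input: "bbgffgaf"
Sliding window (track last position of each char):
  Position 0 ('b'): window [0,0] length 1 -- new best
  Position 1 ('b'): repeat (last at 0), move window start to 1
  Position 1 ('b'): window [1,1] length 1
  Position 2 ('g'): window [1,2] length 2 -- new best
  Position 3 ('f'): window [1,3] length 3 -- new best
  Position 4 ('f'): repeat (last at 3), move window start to 4
  Position 4 ('f'): window [4,4] length 1
  Position 5 ('g'): window [4,5] length 2
  Position 6 ('a'): window [4,6] length 3
  Position 7 ('f'): repeat (last at 4), move window start to 5
  Position 7 ('f'): window [5,7] length 3
Longest substring with no repeats: "bgf" with length 3

3


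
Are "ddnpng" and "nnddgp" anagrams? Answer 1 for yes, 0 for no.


Strings: "ddnpng", "nnddgp"
Sorted first:  ddgnnp
Sorted second: ddgnnp
Sorted forms match => anagrams

1


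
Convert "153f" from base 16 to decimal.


Input: "153f" in base 16
Positional expansion:
  Digit '1' (value 1) x 16^3 = 4096
  Digit '5' (value 5) x 16^2 = 1280
  Digit '3' (value 3) x 16^1 = 48
  Digit 'f' (value 15) x 16^0 = 15
Sum = 5439

5439


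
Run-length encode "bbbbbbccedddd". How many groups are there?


Input: bbbbbbccedddd
Scanning for consecutive runs:
  Group 1: 'b' x 6 (positions 0-5)
  Group 2: 'c' x 2 (positions 6-7)
  Group 3: 'e' x 1 (positions 8-8)
  Group 4: 'd' x 4 (positions 9-12)
Total groups: 4

4


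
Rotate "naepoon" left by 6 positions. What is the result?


Input: "naepoon", rotate left by 6
First 6 characters: "naepoo"
Remaining characters: "n"
Concatenate remaining + first: "n" + "naepoo" = "nnaepoo"

nnaepoo


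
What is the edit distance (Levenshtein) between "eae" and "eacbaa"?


Computing edit distance: "eae" -> "eacbaa"
DP table:
           e    a    c    b    a    a
      0    1    2    3    4    5    6
  e   1    0    1    2    3    4    5
  a   2    1    0    1    2    3    4
  e   3    2    1    1    2    3    4
Edit distance = dp[3][6] = 4

4


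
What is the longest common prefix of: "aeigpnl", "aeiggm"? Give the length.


Words: aeigpnl, aeiggm
  Position 0: all 'a' => match
  Position 1: all 'e' => match
  Position 2: all 'i' => match
  Position 3: all 'g' => match
  Position 4: ('p', 'g') => mismatch, stop
LCP = "aeig" (length 4)

4


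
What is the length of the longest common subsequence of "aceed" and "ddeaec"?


LCS of "aceed" and "ddeaec"
DP table:
           d    d    e    a    e    c
      0    0    0    0    0    0    0
  a   0    0    0    0    1    1    1
  c   0    0    0    0    1    1    2
  e   0    0    0    1    1    2    2
  e   0    0    0    1    1    2    2
  d   0    1    1    1    1    2    2
LCS length = dp[5][6] = 2

2


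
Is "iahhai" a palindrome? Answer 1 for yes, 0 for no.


Input: iahhai
Reversed: iahhai
  Compare pos 0 ('i') with pos 5 ('i'): match
  Compare pos 1 ('a') with pos 4 ('a'): match
  Compare pos 2 ('h') with pos 3 ('h'): match
Result: palindrome

1


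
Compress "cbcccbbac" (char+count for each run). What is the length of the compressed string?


Input: cbcccbbac
Runs:
  'c' x 1 => "c1"
  'b' x 1 => "b1"
  'c' x 3 => "c3"
  'b' x 2 => "b2"
  'a' x 1 => "a1"
  'c' x 1 => "c1"
Compressed: "c1b1c3b2a1c1"
Compressed length: 12

12


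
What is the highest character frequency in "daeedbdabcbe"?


Input: daeedbdabcbe
Character counts:
  'a': 2
  'b': 3
  'c': 1
  'd': 3
  'e': 3
Maximum frequency: 3

3


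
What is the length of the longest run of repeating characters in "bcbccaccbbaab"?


Input: "bcbccaccbbaab"
Scanning for longest run:
  Position 1 ('c'): new char, reset run to 1
  Position 2 ('b'): new char, reset run to 1
  Position 3 ('c'): new char, reset run to 1
  Position 4 ('c'): continues run of 'c', length=2
  Position 5 ('a'): new char, reset run to 1
  Position 6 ('c'): new char, reset run to 1
  Position 7 ('c'): continues run of 'c', length=2
  Position 8 ('b'): new char, reset run to 1
  Position 9 ('b'): continues run of 'b', length=2
  Position 10 ('a'): new char, reset run to 1
  Position 11 ('a'): continues run of 'a', length=2
  Position 12 ('b'): new char, reset run to 1
Longest run: 'c' with length 2

2


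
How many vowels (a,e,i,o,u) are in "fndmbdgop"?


Input: fndmbdgop
Checking each character:
  'f' at position 0: consonant
  'n' at position 1: consonant
  'd' at position 2: consonant
  'm' at position 3: consonant
  'b' at position 4: consonant
  'd' at position 5: consonant
  'g' at position 6: consonant
  'o' at position 7: vowel (running total: 1)
  'p' at position 8: consonant
Total vowels: 1

1


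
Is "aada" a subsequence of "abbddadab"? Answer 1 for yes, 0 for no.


Check if "aada" is a subsequence of "abbddadab"
Greedy scan:
  Position 0 ('a'): matches sub[0] = 'a'
  Position 1 ('b'): no match needed
  Position 2 ('b'): no match needed
  Position 3 ('d'): no match needed
  Position 4 ('d'): no match needed
  Position 5 ('a'): matches sub[1] = 'a'
  Position 6 ('d'): matches sub[2] = 'd'
  Position 7 ('a'): matches sub[3] = 'a'
  Position 8 ('b'): no match needed
All 4 characters matched => is a subsequence

1


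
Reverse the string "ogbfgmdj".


Input: ogbfgmdj
Reading characters right to left:
  Position 7: 'j'
  Position 6: 'd'
  Position 5: 'm'
  Position 4: 'g'
  Position 3: 'f'
  Position 2: 'b'
  Position 1: 'g'
  Position 0: 'o'
Reversed: jdmgfbgo

jdmgfbgo


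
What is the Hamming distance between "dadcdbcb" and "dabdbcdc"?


Comparing "dadcdbcb" and "dabdbcdc" position by position:
  Position 0: 'd' vs 'd' => same
  Position 1: 'a' vs 'a' => same
  Position 2: 'd' vs 'b' => differ
  Position 3: 'c' vs 'd' => differ
  Position 4: 'd' vs 'b' => differ
  Position 5: 'b' vs 'c' => differ
  Position 6: 'c' vs 'd' => differ
  Position 7: 'b' vs 'c' => differ
Total differences (Hamming distance): 6

6


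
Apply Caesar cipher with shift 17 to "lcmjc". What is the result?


Caesar cipher: shift "lcmjc" by 17
  'l' (pos 11) + 17 = pos 2 = 'c'
  'c' (pos 2) + 17 = pos 19 = 't'
  'm' (pos 12) + 17 = pos 3 = 'd'
  'j' (pos 9) + 17 = pos 0 = 'a'
  'c' (pos 2) + 17 = pos 19 = 't'
Result: ctdat

ctdat


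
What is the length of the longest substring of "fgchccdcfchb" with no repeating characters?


Input: "fgchccdcfchb"
Sliding window (track last position of each char):
  Position 0 ('f'): window [0,0] length 1 -- new best
  Position 1 ('g'): window [0,1] length 2 -- new best
  Position 2 ('c'): window [0,2] length 3 -- new best
  Position 3 ('h'): window [0,3] length 4 -- new best
  Position 4 ('c'): repeat (last at 2), move window start to 3
  Position 4 ('c'): window [3,4] length 2
  Position 5 ('c'): repeat (last at 4), move window start to 5
  Position 5 ('c'): window [5,5] length 1
  Position 6 ('d'): window [5,6] length 2
  Position 7 ('c'): repeat (last at 5), move window start to 6
  Position 7 ('c'): window [6,7] length 2
  Position 8 ('f'): window [6,8] length 3
  Position 9 ('c'): repeat (last at 7), move window start to 8
  Position 9 ('c'): window [8,9] length 2
  Position 10 ('h'): window [8,10] length 3
  Position 11 ('b'): window [8,11] length 4
Longest substring with no repeats: "fgch" with length 4

4


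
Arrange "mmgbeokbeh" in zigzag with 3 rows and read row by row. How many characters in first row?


Zigzag "mmgbeokbeh" into 3 rows:
Placing characters:
  'm' => row 0
  'm' => row 1
  'g' => row 2
  'b' => row 1
  'e' => row 0
  'o' => row 1
  'k' => row 2
  'b' => row 1
  'e' => row 0
  'h' => row 1
Rows:
  Row 0: "mee"
  Row 1: "mbobh"
  Row 2: "gk"
First row length: 3

3


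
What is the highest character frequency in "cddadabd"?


Input: cddadabd
Character counts:
  'a': 2
  'b': 1
  'c': 1
  'd': 4
Maximum frequency: 4

4


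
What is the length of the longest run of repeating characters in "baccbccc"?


Input: "baccbccc"
Scanning for longest run:
  Position 1 ('a'): new char, reset run to 1
  Position 2 ('c'): new char, reset run to 1
  Position 3 ('c'): continues run of 'c', length=2
  Position 4 ('b'): new char, reset run to 1
  Position 5 ('c'): new char, reset run to 1
  Position 6 ('c'): continues run of 'c', length=2
  Position 7 ('c'): continues run of 'c', length=3
Longest run: 'c' with length 3

3


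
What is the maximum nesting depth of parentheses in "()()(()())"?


Input: "()()(()())"
Tracking depth:
  Position 0 '(': depth becomes 1
  Position 1 ')': depth becomes 0
  Position 2 '(': depth becomes 1
  Position 3 ')': depth becomes 0
  Position 4 '(': depth becomes 1
  Position 5 '(': depth becomes 2
  Position 6 ')': depth becomes 1
  Position 7 '(': depth becomes 2
  Position 8 ')': depth becomes 1
  Position 9 ')': depth becomes 0
Maximum depth reached: 2

2


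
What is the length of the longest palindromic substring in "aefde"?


Input: "aefde"
Checking substrings for palindromes:
  No multi-char palindromic substrings found
Longest palindromic substring: "a" with length 1

1


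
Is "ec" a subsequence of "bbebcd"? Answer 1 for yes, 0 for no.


Check if "ec" is a subsequence of "bbebcd"
Greedy scan:
  Position 0 ('b'): no match needed
  Position 1 ('b'): no match needed
  Position 2 ('e'): matches sub[0] = 'e'
  Position 3 ('b'): no match needed
  Position 4 ('c'): matches sub[1] = 'c'
  Position 5 ('d'): no match needed
All 2 characters matched => is a subsequence

1


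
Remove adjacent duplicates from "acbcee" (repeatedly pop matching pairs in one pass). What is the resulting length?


Input: acbcee
Stack-based adjacent duplicate removal:
  Read 'a': push. Stack: a
  Read 'c': push. Stack: ac
  Read 'b': push. Stack: acb
  Read 'c': push. Stack: acbc
  Read 'e': push. Stack: acbce
  Read 'e': matches stack top 'e' => pop. Stack: acbc
Final stack: "acbc" (length 4)

4


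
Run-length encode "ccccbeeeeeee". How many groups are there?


Input: ccccbeeeeeee
Scanning for consecutive runs:
  Group 1: 'c' x 4 (positions 0-3)
  Group 2: 'b' x 1 (positions 4-4)
  Group 3: 'e' x 7 (positions 5-11)
Total groups: 3

3


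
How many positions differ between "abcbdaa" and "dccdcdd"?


Comparing "abcbdaa" and "dccdcdd" position by position:
  Position 0: 'a' vs 'd' => DIFFER
  Position 1: 'b' vs 'c' => DIFFER
  Position 2: 'c' vs 'c' => same
  Position 3: 'b' vs 'd' => DIFFER
  Position 4: 'd' vs 'c' => DIFFER
  Position 5: 'a' vs 'd' => DIFFER
  Position 6: 'a' vs 'd' => DIFFER
Positions that differ: 6

6


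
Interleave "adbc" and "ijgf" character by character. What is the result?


Interleaving "adbc" and "ijgf":
  Position 0: 'a' from first, 'i' from second => "ai"
  Position 1: 'd' from first, 'j' from second => "dj"
  Position 2: 'b' from first, 'g' from second => "bg"
  Position 3: 'c' from first, 'f' from second => "cf"
Result: aidjbgcf

aidjbgcf


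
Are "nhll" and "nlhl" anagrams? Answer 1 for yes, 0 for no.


Strings: "nhll", "nlhl"
Sorted first:  hlln
Sorted second: hlln
Sorted forms match => anagrams

1


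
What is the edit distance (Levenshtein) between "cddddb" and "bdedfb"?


Computing edit distance: "cddddb" -> "bdedfb"
DP table:
           b    d    e    d    f    b
      0    1    2    3    4    5    6
  c   1    1    2    3    4    5    6
  d   2    2    1    2    3    4    5
  d   3    3    2    2    2    3    4
  d   4    4    3    3    2    3    4
  d   5    5    4    4    3    3    4
  b   6    5    5    5    4    4    3
Edit distance = dp[6][6] = 3

3


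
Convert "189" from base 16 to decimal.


Input: "189" in base 16
Positional expansion:
  Digit '1' (value 1) x 16^2 = 256
  Digit '8' (value 8) x 16^1 = 128
  Digit '9' (value 9) x 16^0 = 9
Sum = 393

393


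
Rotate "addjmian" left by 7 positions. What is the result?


Input: "addjmian", rotate left by 7
First 7 characters: "addjmia"
Remaining characters: "n"
Concatenate remaining + first: "n" + "addjmia" = "naddjmia"

naddjmia


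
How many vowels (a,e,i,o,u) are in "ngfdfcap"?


Input: ngfdfcap
Checking each character:
  'n' at position 0: consonant
  'g' at position 1: consonant
  'f' at position 2: consonant
  'd' at position 3: consonant
  'f' at position 4: consonant
  'c' at position 5: consonant
  'a' at position 6: vowel (running total: 1)
  'p' at position 7: consonant
Total vowels: 1

1


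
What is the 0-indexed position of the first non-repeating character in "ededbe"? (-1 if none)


Input: ededbe
Character frequencies:
  'b': 1
  'd': 2
  'e': 3
Scanning left to right for freq == 1:
  Position 0 ('e'): freq=3, skip
  Position 1 ('d'): freq=2, skip
  Position 2 ('e'): freq=3, skip
  Position 3 ('d'): freq=2, skip
  Position 4 ('b'): unique! => answer = 4

4


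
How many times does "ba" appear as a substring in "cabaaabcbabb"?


Searching for "ba" in "cabaaabcbabb"
Scanning each position:
  Position 0: "ca" => no
  Position 1: "ab" => no
  Position 2: "ba" => MATCH
  Position 3: "aa" => no
  Position 4: "aa" => no
  Position 5: "ab" => no
  Position 6: "bc" => no
  Position 7: "cb" => no
  Position 8: "ba" => MATCH
  Position 9: "ab" => no
  Position 10: "bb" => no
Total occurrences: 2

2


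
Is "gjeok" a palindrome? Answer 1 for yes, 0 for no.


Input: gjeok
Reversed: koejg
  Compare pos 0 ('g') with pos 4 ('k'): MISMATCH
  Compare pos 1 ('j') with pos 3 ('o'): MISMATCH
Result: not a palindrome

0


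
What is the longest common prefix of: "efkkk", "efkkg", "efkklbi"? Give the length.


Words: efkkk, efkkg, efkklbi
  Position 0: all 'e' => match
  Position 1: all 'f' => match
  Position 2: all 'k' => match
  Position 3: all 'k' => match
  Position 4: ('k', 'g', 'l') => mismatch, stop
LCP = "efkk" (length 4)

4


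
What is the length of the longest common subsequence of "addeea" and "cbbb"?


LCS of "addeea" and "cbbb"
DP table:
           c    b    b    b
      0    0    0    0    0
  a   0    0    0    0    0
  d   0    0    0    0    0
  d   0    0    0    0    0
  e   0    0    0    0    0
  e   0    0    0    0    0
  a   0    0    0    0    0
LCS length = dp[6][4] = 0

0


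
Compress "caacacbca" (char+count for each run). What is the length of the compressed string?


Input: caacacbca
Runs:
  'c' x 1 => "c1"
  'a' x 2 => "a2"
  'c' x 1 => "c1"
  'a' x 1 => "a1"
  'c' x 1 => "c1"
  'b' x 1 => "b1"
  'c' x 1 => "c1"
  'a' x 1 => "a1"
Compressed: "c1a2c1a1c1b1c1a1"
Compressed length: 16

16


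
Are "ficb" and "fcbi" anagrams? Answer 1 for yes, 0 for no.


Strings: "ficb", "fcbi"
Sorted first:  bcfi
Sorted second: bcfi
Sorted forms match => anagrams

1


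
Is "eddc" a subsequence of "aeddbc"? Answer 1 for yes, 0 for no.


Check if "eddc" is a subsequence of "aeddbc"
Greedy scan:
  Position 0 ('a'): no match needed
  Position 1 ('e'): matches sub[0] = 'e'
  Position 2 ('d'): matches sub[1] = 'd'
  Position 3 ('d'): matches sub[2] = 'd'
  Position 4 ('b'): no match needed
  Position 5 ('c'): matches sub[3] = 'c'
All 4 characters matched => is a subsequence

1


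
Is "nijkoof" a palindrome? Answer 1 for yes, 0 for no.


Input: nijkoof
Reversed: fookjin
  Compare pos 0 ('n') with pos 6 ('f'): MISMATCH
  Compare pos 1 ('i') with pos 5 ('o'): MISMATCH
  Compare pos 2 ('j') with pos 4 ('o'): MISMATCH
Result: not a palindrome

0


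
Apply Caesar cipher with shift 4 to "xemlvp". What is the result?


Caesar cipher: shift "xemlvp" by 4
  'x' (pos 23) + 4 = pos 1 = 'b'
  'e' (pos 4) + 4 = pos 8 = 'i'
  'm' (pos 12) + 4 = pos 16 = 'q'
  'l' (pos 11) + 4 = pos 15 = 'p'
  'v' (pos 21) + 4 = pos 25 = 'z'
  'p' (pos 15) + 4 = pos 19 = 't'
Result: biqpzt

biqpzt


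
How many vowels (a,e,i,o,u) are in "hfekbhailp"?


Input: hfekbhailp
Checking each character:
  'h' at position 0: consonant
  'f' at position 1: consonant
  'e' at position 2: vowel (running total: 1)
  'k' at position 3: consonant
  'b' at position 4: consonant
  'h' at position 5: consonant
  'a' at position 6: vowel (running total: 2)
  'i' at position 7: vowel (running total: 3)
  'l' at position 8: consonant
  'p' at position 9: consonant
Total vowels: 3

3


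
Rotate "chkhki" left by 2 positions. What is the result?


Input: "chkhki", rotate left by 2
First 2 characters: "ch"
Remaining characters: "khki"
Concatenate remaining + first: "khki" + "ch" = "khkich"

khkich


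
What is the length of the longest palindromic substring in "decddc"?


Input: "decddc"
Checking substrings for palindromes:
  [2:6] "cddc" (len 4) => palindrome
  [3:5] "dd" (len 2) => palindrome
Longest palindromic substring: "cddc" with length 4

4


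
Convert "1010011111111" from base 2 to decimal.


Input: "1010011111111" in base 2
Positional expansion:
  Digit '1' (value 1) x 2^12 = 4096
  Digit '0' (value 0) x 2^11 = 0
  Digit '1' (value 1) x 2^10 = 1024
  Digit '0' (value 0) x 2^9 = 0
  Digit '0' (value 0) x 2^8 = 0
  Digit '1' (value 1) x 2^7 = 128
  Digit '1' (value 1) x 2^6 = 64
  Digit '1' (value 1) x 2^5 = 32
  Digit '1' (value 1) x 2^4 = 16
  Digit '1' (value 1) x 2^3 = 8
  Digit '1' (value 1) x 2^2 = 4
  Digit '1' (value 1) x 2^1 = 2
  Digit '1' (value 1) x 2^0 = 1
Sum = 5375

5375


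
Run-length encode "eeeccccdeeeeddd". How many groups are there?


Input: eeeccccdeeeeddd
Scanning for consecutive runs:
  Group 1: 'e' x 3 (positions 0-2)
  Group 2: 'c' x 4 (positions 3-6)
  Group 3: 'd' x 1 (positions 7-7)
  Group 4: 'e' x 4 (positions 8-11)
  Group 5: 'd' x 3 (positions 12-14)
Total groups: 5

5


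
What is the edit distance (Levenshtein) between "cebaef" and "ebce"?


Computing edit distance: "cebaef" -> "ebce"
DP table:
           e    b    c    e
      0    1    2    3    4
  c   1    1    2    2    3
  e   2    1    2    3    2
  b   3    2    1    2    3
  a   4    3    2    2    3
  e   5    4    3    3    2
  f   6    5    4    4    3
Edit distance = dp[6][4] = 3

3


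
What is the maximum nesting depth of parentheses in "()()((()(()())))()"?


Input: "()()((()(()())))()"
Tracking depth:
  Position 0 '(': depth becomes 1
  Position 1 ')': depth becomes 0
  Position 2 '(': depth becomes 1
  Position 3 ')': depth becomes 0
  Position 4 '(': depth becomes 1
  Position 5 '(': depth becomes 2
  Position 6 '(': depth becomes 3
  Position 7 ')': depth becomes 2
  Position 8 '(': depth becomes 3
  Position 9 '(': depth becomes 4
  Position 10 ')': depth becomes 3
  Position 11 '(': depth becomes 4
  Position 12 ')': depth becomes 3
  Position 13 ')': depth becomes 2
  Position 14 ')': depth becomes 1
  Position 15 ')': depth becomes 0
  Position 16 '(': depth becomes 1
  Position 17 ')': depth becomes 0
Maximum depth reached: 4

4


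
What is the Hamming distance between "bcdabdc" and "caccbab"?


Comparing "bcdabdc" and "caccbab" position by position:
  Position 0: 'b' vs 'c' => differ
  Position 1: 'c' vs 'a' => differ
  Position 2: 'd' vs 'c' => differ
  Position 3: 'a' vs 'c' => differ
  Position 4: 'b' vs 'b' => same
  Position 5: 'd' vs 'a' => differ
  Position 6: 'c' vs 'b' => differ
Total differences (Hamming distance): 6

6


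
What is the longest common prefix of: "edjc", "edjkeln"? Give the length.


Words: edjc, edjkeln
  Position 0: all 'e' => match
  Position 1: all 'd' => match
  Position 2: all 'j' => match
  Position 3: ('c', 'k') => mismatch, stop
LCP = "edj" (length 3)

3


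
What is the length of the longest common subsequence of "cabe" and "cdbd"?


LCS of "cabe" and "cdbd"
DP table:
           c    d    b    d
      0    0    0    0    0
  c   0    1    1    1    1
  a   0    1    1    1    1
  b   0    1    1    2    2
  e   0    1    1    2    2
LCS length = dp[4][4] = 2

2


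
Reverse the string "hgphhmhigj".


Input: hgphhmhigj
Reading characters right to left:
  Position 9: 'j'
  Position 8: 'g'
  Position 7: 'i'
  Position 6: 'h'
  Position 5: 'm'
  Position 4: 'h'
  Position 3: 'h'
  Position 2: 'p'
  Position 1: 'g'
  Position 0: 'h'
Reversed: jgihmhhpgh

jgihmhhpgh


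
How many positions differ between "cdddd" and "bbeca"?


Comparing "cdddd" and "bbeca" position by position:
  Position 0: 'c' vs 'b' => DIFFER
  Position 1: 'd' vs 'b' => DIFFER
  Position 2: 'd' vs 'e' => DIFFER
  Position 3: 'd' vs 'c' => DIFFER
  Position 4: 'd' vs 'a' => DIFFER
Positions that differ: 5

5


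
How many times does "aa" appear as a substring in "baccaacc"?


Searching for "aa" in "baccaacc"
Scanning each position:
  Position 0: "ba" => no
  Position 1: "ac" => no
  Position 2: "cc" => no
  Position 3: "ca" => no
  Position 4: "aa" => MATCH
  Position 5: "ac" => no
  Position 6: "cc" => no
Total occurrences: 1

1


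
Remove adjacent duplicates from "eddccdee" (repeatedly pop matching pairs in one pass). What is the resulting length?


Input: eddccdee
Stack-based adjacent duplicate removal:
  Read 'e': push. Stack: e
  Read 'd': push. Stack: ed
  Read 'd': matches stack top 'd' => pop. Stack: e
  Read 'c': push. Stack: ec
  Read 'c': matches stack top 'c' => pop. Stack: e
  Read 'd': push. Stack: ed
  Read 'e': push. Stack: ede
  Read 'e': matches stack top 'e' => pop. Stack: ed
Final stack: "ed" (length 2)

2


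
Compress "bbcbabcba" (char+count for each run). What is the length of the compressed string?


Input: bbcbabcba
Runs:
  'b' x 2 => "b2"
  'c' x 1 => "c1"
  'b' x 1 => "b1"
  'a' x 1 => "a1"
  'b' x 1 => "b1"
  'c' x 1 => "c1"
  'b' x 1 => "b1"
  'a' x 1 => "a1"
Compressed: "b2c1b1a1b1c1b1a1"
Compressed length: 16

16


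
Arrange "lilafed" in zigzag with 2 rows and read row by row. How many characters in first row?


Zigzag "lilafed" into 2 rows:
Placing characters:
  'l' => row 0
  'i' => row 1
  'l' => row 0
  'a' => row 1
  'f' => row 0
  'e' => row 1
  'd' => row 0
Rows:
  Row 0: "llfd"
  Row 1: "iae"
First row length: 4

4


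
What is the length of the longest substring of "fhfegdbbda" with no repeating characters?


Input: "fhfegdbbda"
Sliding window (track last position of each char):
  Position 0 ('f'): window [0,0] length 1 -- new best
  Position 1 ('h'): window [0,1] length 2 -- new best
  Position 2 ('f'): repeat (last at 0), move window start to 1
  Position 2 ('f'): window [1,2] length 2
  Position 3 ('e'): window [1,3] length 3 -- new best
  Position 4 ('g'): window [1,4] length 4 -- new best
  Position 5 ('d'): window [1,5] length 5 -- new best
  Position 6 ('b'): window [1,6] length 6 -- new best
  Position 7 ('b'): repeat (last at 6), move window start to 7
  Position 7 ('b'): window [7,7] length 1
  Position 8 ('d'): window [7,8] length 2
  Position 9 ('a'): window [7,9] length 3
Longest substring with no repeats: "hfegdb" with length 6

6


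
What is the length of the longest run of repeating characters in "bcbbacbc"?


Input: "bcbbacbc"
Scanning for longest run:
  Position 1 ('c'): new char, reset run to 1
  Position 2 ('b'): new char, reset run to 1
  Position 3 ('b'): continues run of 'b', length=2
  Position 4 ('a'): new char, reset run to 1
  Position 5 ('c'): new char, reset run to 1
  Position 6 ('b'): new char, reset run to 1
  Position 7 ('c'): new char, reset run to 1
Longest run: 'b' with length 2

2


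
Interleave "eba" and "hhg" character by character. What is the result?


Interleaving "eba" and "hhg":
  Position 0: 'e' from first, 'h' from second => "eh"
  Position 1: 'b' from first, 'h' from second => "bh"
  Position 2: 'a' from first, 'g' from second => "ag"
Result: ehbhag

ehbhag


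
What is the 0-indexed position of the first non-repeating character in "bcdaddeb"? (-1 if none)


Input: bcdaddeb
Character frequencies:
  'a': 1
  'b': 2
  'c': 1
  'd': 3
  'e': 1
Scanning left to right for freq == 1:
  Position 0 ('b'): freq=2, skip
  Position 1 ('c'): unique! => answer = 1

1


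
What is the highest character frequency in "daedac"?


Input: daedac
Character counts:
  'a': 2
  'c': 1
  'd': 2
  'e': 1
Maximum frequency: 2

2


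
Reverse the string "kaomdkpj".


Input: kaomdkpj
Reading characters right to left:
  Position 7: 'j'
  Position 6: 'p'
  Position 5: 'k'
  Position 4: 'd'
  Position 3: 'm'
  Position 2: 'o'
  Position 1: 'a'
  Position 0: 'k'
Reversed: jpkdmoak

jpkdmoak


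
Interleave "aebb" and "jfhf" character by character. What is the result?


Interleaving "aebb" and "jfhf":
  Position 0: 'a' from first, 'j' from second => "aj"
  Position 1: 'e' from first, 'f' from second => "ef"
  Position 2: 'b' from first, 'h' from second => "bh"
  Position 3: 'b' from first, 'f' from second => "bf"
Result: ajefbhbf

ajefbhbf


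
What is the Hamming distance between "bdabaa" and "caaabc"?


Comparing "bdabaa" and "caaabc" position by position:
  Position 0: 'b' vs 'c' => differ
  Position 1: 'd' vs 'a' => differ
  Position 2: 'a' vs 'a' => same
  Position 3: 'b' vs 'a' => differ
  Position 4: 'a' vs 'b' => differ
  Position 5: 'a' vs 'c' => differ
Total differences (Hamming distance): 5

5


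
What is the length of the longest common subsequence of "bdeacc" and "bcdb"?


LCS of "bdeacc" and "bcdb"
DP table:
           b    c    d    b
      0    0    0    0    0
  b   0    1    1    1    1
  d   0    1    1    2    2
  e   0    1    1    2    2
  a   0    1    1    2    2
  c   0    1    2    2    2
  c   0    1    2    2    2
LCS length = dp[6][4] = 2

2


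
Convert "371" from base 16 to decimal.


Input: "371" in base 16
Positional expansion:
  Digit '3' (value 3) x 16^2 = 768
  Digit '7' (value 7) x 16^1 = 112
  Digit '1' (value 1) x 16^0 = 1
Sum = 881

881
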